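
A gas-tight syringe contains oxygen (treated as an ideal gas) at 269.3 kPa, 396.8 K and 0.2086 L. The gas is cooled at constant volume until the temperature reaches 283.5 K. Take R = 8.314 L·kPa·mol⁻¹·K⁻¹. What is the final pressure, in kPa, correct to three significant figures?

P₂ ≈ 192 kPa

Isochoric, so P/T is constant: V₂ = V₁; P₂ = P₁·(T₂/T₁) = 192.4 kPa.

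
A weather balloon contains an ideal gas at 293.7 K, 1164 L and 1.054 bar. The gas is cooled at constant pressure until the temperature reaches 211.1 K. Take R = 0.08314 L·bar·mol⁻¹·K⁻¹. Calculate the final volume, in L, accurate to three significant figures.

V₂ ≈ 837 L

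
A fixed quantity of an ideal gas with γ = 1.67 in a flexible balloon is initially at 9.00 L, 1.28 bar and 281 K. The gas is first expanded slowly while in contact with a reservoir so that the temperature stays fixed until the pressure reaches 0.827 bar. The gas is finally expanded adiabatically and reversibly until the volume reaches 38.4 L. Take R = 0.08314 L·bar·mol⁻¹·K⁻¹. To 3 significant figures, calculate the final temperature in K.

T constant ⇒ Boyle's law P V = const: T₂ = T₁; V₂ = V₁·(P₁/P₂) = 13.93 L.
Adiabatic (γ = 1.67), T V^(γ−1) and P V^γ constant: T₃ = T₂·(V₂/V₃)^(γ−1) = 142.4 K; P₃ = P₂·(V₂/V₃)^γ = 0.1521 bar.

T₃ ≈ 142 K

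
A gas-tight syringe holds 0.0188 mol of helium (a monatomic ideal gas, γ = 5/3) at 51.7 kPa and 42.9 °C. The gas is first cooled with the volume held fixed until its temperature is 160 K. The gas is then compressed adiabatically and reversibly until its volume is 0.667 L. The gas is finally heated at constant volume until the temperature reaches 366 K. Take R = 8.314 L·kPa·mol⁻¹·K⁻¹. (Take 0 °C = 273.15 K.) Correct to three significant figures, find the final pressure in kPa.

P₄ ≈ 85.8 kPa

Convert: T₁ = 316.0 K.
From PV = nRT: V₁ = nRT₁/P₁ = 0.9555 L.
Isochoric, so P/T is constant: V₂ = V₁; P₂ = P₁·(T₂/T₁) = 26.17 kPa.
Reversible adiabatic, γ = 5/3: T₃ = T₂·(V₂/V₃)^(γ−1) = 203.3 K; P₃ = P₂·(V₂/V₃)^γ = 47.65 kPa.
V constant ⇒ P ∝ T: V₄ = V₃; P₄ = P₃·(T₄/T₃) = 85.77 kPa.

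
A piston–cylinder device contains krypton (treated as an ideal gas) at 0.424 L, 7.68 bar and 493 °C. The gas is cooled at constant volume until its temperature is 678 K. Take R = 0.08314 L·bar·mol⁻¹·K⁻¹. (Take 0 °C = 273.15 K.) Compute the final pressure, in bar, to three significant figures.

P₂ ≈ 6.80 bar

Convert: T₁ = 766.1 K.
V constant ⇒ P ∝ T: V₂ = V₁; P₂ = P₁·(T₂/T₁) = 6.796 bar.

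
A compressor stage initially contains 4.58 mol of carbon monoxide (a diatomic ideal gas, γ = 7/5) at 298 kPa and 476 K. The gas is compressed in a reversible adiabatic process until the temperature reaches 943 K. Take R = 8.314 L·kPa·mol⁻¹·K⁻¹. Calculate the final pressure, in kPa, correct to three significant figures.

P₂ ≈ 3.26e+03 kPa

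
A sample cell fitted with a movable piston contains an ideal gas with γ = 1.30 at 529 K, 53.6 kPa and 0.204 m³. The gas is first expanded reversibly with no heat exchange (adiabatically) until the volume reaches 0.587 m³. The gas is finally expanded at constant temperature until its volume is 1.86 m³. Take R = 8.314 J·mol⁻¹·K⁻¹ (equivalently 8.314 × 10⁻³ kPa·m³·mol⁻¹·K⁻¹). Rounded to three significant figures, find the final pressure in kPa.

P₃ ≈ 4.28 kPa

Reversible adiabatic, γ = 1.30: T₂ = T₁·(V₁/V₂)^(γ−1) = 385.3 K; P₂ = P₁·(V₁/V₂)^γ = 13.57 kPa.
Isothermal, so P V is constant: T₃ = T₂; P₃ = P₂·(V₂/V₃) = 4.281 kPa.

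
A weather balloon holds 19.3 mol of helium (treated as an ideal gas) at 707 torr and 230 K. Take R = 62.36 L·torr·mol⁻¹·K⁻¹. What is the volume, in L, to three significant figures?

V ≈ 392 L

PV = nRT ⇒ V = nRT/P = (19.3 × 62.36 × 230) / 707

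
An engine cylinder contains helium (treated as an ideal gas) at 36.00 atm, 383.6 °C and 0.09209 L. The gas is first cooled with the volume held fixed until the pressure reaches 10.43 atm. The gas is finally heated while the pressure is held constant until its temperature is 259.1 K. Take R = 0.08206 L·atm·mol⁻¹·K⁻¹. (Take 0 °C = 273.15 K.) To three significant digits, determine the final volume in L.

Convert: T₁ = 656.8 K.
Isochoric, so P/T is constant: V₂ = V₁; T₂ = T₁·(P₂/P₁) = 190.3 K.
Isobaric, so V/T is constant: P₃ = P₂; V₃ = V₂·(T₃/T₂) = 0.1254 L.

V₃ ≈ 0.125 L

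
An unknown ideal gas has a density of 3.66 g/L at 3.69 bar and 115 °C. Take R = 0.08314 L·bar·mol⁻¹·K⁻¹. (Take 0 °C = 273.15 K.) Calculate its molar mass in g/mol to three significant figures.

ρ = PM/(RT) ⇒ M = ρRT/P = (3.66 × 0.08314 × 388.1) / 3.69

M ≈ 32.0 g/mol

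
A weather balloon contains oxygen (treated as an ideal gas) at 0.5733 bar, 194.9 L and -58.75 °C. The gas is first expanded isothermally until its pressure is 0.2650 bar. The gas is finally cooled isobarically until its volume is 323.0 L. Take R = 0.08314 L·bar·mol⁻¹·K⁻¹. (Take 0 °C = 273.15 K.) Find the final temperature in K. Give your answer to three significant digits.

T₃ ≈ 164 K

Convert: T₁ = 214.4 K.
T constant ⇒ Boyle's law P V = const: T₂ = T₁; V₂ = V₁·(P₁/P₂) = 421.6 L.
P constant ⇒ V ∝ T: P₃ = P₂; T₃ = T₂·(V₃/V₂) = 164.2 K.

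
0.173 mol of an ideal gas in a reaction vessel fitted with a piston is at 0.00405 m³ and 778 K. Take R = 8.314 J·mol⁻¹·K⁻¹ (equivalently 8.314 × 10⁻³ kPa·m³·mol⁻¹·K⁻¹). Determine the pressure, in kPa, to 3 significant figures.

P ≈ 276 kPa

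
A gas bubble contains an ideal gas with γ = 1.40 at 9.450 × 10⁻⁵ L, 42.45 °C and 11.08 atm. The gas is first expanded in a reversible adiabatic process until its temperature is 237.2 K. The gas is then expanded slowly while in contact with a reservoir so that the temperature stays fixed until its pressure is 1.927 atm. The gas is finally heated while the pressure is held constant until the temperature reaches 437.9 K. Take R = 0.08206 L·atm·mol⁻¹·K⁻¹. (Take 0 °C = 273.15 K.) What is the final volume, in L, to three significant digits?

V₄ ≈ 0.000754 L

Convert: T₁ = 315.6 K.
Reversible adiabatic, γ = 1.40: P₂ = P₁·(T₂/T₁)^(γ/(γ−1)) = 4.078 atm; V₂ = V₁·(T₁/T₂)^(1/(γ−1)) = 0.0001930 L.
Isothermal, so P V is constant: T₃ = T₂; V₃ = V₂·(P₂/P₃) = 0.0004084 L.
Isobaric, so V/T is constant: P₄ = P₃; V₄ = V₃·(T₄/T₃) = 0.0007539 L.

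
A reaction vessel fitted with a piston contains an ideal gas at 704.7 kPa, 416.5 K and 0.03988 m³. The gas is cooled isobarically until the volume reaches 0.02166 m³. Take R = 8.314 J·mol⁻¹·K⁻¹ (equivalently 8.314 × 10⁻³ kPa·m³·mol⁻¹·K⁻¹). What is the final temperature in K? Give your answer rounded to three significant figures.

T₂ ≈ 226 K

Isobaric, so V/T is constant: P₂ = P₁; T₂ = T₁·(V₂/V₁) = 226.2 K.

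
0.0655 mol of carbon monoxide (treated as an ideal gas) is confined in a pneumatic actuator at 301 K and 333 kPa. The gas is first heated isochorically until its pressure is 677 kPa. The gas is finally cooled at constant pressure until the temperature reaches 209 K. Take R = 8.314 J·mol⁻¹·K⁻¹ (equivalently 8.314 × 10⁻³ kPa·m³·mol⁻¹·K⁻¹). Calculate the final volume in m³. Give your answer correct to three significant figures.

V₃ ≈ 0.000168 m³

From PV = nRT: V₁ = nRT₁/P₁ = 0.0004922 m³.
V constant ⇒ P ∝ T: V₂ = V₁; T₂ = T₁·(P₂/P₁) = 611.9 K.
Isobaric, so V/T is constant: P₃ = P₂; V₃ = V₂·(T₃/T₂) = 0.0001681 m³.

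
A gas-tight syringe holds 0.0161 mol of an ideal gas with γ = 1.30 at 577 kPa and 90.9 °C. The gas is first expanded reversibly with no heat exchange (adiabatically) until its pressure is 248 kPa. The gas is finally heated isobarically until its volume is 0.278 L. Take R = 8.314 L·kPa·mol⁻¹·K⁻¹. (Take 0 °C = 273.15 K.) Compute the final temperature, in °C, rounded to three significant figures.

Convert: T₁ = 364.0 K.
From PV = nRT: V₁ = nRT₁/P₁ = 0.08445 L.
Reversible adiabatic, γ = 1.30: T₂ = T₁·(P₂/P₁)^((γ−1)/γ) = 299.6 K; V₂ = V₁·(P₁/P₂)^(1/γ) = 0.1617 L.
P constant ⇒ V ∝ T: P₃ = P₂; T₃ = T₂·(V₃/V₂) = 515.1 K.

T₃ ≈ 242 °C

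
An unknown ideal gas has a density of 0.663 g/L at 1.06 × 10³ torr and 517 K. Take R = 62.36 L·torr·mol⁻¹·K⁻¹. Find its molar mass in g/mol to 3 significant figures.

M ≈ 20.2 g/mol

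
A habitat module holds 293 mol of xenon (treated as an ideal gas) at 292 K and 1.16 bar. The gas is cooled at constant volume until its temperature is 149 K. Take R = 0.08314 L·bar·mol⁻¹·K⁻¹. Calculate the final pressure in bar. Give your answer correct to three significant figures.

P₂ ≈ 0.592 bar

From PV = nRT: V₁ = nRT₁/P₁ = 6132 L.
Isochoric, so P/T is constant: V₂ = V₁; P₂ = P₁·(T₂/T₁) = 0.5919 bar.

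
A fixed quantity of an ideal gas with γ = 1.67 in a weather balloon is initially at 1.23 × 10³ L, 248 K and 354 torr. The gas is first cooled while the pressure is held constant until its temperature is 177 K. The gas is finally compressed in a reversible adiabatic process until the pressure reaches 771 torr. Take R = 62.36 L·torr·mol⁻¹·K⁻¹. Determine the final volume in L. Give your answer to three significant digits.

Isobaric, so V/T is constant: P₂ = P₁; V₂ = V₁·(T₂/T₁) = 877.9 L.
Adiabatic (γ = 1.67), T V^(γ−1) and P V^γ constant: T₃ = T₂·(P₃/P₂)^((γ−1)/γ) = 241.9 K; V₃ = V₂·(P₂/P₃)^(1/γ) = 550.8 L.

V₃ ≈ 551 L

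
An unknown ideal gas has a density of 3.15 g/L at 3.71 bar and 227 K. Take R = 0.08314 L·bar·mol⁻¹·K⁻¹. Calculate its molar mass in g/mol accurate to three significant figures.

M ≈ 16.0 g/mol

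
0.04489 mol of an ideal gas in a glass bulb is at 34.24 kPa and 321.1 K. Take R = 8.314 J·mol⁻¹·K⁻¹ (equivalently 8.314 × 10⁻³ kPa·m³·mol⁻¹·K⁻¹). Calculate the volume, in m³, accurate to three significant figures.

PV = nRT ⇒ V = nRT/P = (0.04489 × 8.314 × 10⁻³ × 321.1) / 34.24

V ≈ 0.00350 m³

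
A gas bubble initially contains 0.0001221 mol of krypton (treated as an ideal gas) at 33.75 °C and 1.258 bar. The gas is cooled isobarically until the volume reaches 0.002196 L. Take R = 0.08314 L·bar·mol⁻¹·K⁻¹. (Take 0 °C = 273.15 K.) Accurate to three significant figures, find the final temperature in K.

T₂ ≈ 272 K

Convert: T₁ = 306.9 K.
From PV = nRT: V₁ = nRT₁/P₁ = 0.002477 L.
Isobaric, so V/T is constant: P₂ = P₁; T₂ = T₁·(V₂/V₁) = 272.1 K.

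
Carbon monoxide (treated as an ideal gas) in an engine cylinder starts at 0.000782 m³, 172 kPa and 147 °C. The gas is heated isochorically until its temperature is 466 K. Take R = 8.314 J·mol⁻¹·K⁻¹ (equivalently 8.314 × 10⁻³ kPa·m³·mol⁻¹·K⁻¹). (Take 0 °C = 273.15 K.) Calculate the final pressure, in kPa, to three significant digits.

Convert: T₁ = 420.1 K.
Isochoric, so P/T is constant: V₂ = V₁; P₂ = P₁·(T₂/T₁) = 190.8 kPa.

P₂ ≈ 191 kPa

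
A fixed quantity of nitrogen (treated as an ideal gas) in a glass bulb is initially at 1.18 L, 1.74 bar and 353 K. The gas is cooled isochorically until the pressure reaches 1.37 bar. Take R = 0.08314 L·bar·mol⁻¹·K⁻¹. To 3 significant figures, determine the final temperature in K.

V constant ⇒ P ∝ T: V₂ = V₁; T₂ = T₁·(P₂/P₁) = 277.9 K.

T₂ ≈ 278 K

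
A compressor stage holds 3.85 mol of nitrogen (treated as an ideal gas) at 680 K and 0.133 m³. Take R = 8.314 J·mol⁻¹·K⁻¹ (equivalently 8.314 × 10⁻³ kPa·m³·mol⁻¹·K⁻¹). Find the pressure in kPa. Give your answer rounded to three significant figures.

P ≈ 164 kPa

PV = nRT ⇒ P = nRT/V = (3.85 × 8.314 × 10⁻³ × 680) / 0.133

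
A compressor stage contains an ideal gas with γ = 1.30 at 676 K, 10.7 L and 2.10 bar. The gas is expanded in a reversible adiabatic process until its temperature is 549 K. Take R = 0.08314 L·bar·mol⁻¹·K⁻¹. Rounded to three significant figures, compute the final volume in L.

V₂ ≈ 21.4 L

Reversible adiabatic, γ = 1.30: P₂ = P₁·(T₂/T₁)^(γ/(γ−1)) = 0.8523 bar; V₂ = V₁·(T₁/T₂)^(1/(γ−1)) = 21.41 L.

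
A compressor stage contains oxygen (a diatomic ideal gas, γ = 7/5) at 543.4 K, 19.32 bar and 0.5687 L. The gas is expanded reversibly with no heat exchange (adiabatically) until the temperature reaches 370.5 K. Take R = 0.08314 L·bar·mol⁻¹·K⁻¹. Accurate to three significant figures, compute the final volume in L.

Reversible adiabatic, γ = 7/5: P₂ = P₁·(T₂/T₁)^(γ/(γ−1)) = 5.056 bar; V₂ = V₁·(T₁/T₂)^(1/(γ−1)) = 1.482 L.

V₂ ≈ 1.48 L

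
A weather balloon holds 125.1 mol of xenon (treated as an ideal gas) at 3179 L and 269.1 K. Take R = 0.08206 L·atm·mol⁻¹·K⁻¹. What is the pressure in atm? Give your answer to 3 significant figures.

P ≈ 0.869 atm

PV = nRT ⇒ P = nRT/V = (125.1 × 0.08206 × 269.1) / 3179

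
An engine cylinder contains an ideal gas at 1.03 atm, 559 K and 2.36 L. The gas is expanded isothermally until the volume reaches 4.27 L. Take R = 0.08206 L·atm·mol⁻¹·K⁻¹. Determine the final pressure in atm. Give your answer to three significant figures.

Isothermal, so P V is constant: T₂ = T₁; P₂ = P₁·(V₁/V₂) = 0.5693 atm.

P₂ ≈ 0.569 atm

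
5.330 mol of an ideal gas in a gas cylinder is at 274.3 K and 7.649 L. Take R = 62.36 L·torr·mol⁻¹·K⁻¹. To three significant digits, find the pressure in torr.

P ≈ 1.19e+04 torr

PV = nRT ⇒ P = nRT/V = (5.330 × 62.36 × 274.3) / 7.649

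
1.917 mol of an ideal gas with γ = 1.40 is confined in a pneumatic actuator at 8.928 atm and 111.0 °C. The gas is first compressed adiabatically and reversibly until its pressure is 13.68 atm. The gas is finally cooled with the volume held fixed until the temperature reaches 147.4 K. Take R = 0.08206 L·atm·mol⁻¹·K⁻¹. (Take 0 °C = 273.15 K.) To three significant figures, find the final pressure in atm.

Convert: T₁ = 384.1 K.
From PV = nRT: V₁ = nRT₁/P₁ = 6.769 L.
Reversible adiabatic, γ = 1.40: T₂ = T₁·(P₂/P₁)^((γ−1)/γ) = 434.0 K; V₂ = V₁·(P₁/P₂)^(1/γ) = 4.990 L.
Isochoric, so P/T is constant: V₃ = V₂; P₃ = P₂·(T₃/T₂) = 4.647 atm.

P₃ ≈ 4.65 atm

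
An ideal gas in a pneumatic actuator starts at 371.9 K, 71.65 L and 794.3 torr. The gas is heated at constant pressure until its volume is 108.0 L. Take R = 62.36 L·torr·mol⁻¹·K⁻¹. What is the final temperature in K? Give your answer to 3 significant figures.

Isobaric, so V/T is constant: P₂ = P₁; T₂ = T₁·(V₂/V₁) = 560.6 K.

T₂ ≈ 561 K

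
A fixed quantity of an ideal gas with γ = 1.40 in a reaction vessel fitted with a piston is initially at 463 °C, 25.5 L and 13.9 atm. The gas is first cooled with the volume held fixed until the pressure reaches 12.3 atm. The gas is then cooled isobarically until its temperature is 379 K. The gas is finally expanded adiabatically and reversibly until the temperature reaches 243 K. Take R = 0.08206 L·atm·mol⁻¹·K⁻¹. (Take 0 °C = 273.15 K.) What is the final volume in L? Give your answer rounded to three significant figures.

V₄ ≈ 45.1 L

Convert: T₁ = 736.1 K.
Isochoric, so P/T is constant: V₂ = V₁; T₂ = T₁·(P₂/P₁) = 651.4 K.
Isobaric, so V/T is constant: P₃ = P₂; V₃ = V₂·(T₃/T₂) = 14.84 L.
Reversible adiabatic, γ = 1.40: P₄ = P₃·(T₄/T₃)^(γ/(γ−1)) = 2.596 atm; V₄ = V₃·(T₃/T₄)^(1/(γ−1)) = 45.07 L.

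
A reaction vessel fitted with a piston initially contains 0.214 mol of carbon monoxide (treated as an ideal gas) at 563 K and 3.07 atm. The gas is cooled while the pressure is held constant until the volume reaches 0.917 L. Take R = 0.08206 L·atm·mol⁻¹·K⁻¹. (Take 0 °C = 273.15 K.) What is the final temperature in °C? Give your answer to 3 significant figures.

From PV = nRT: V₁ = nRT₁/P₁ = 3.220 L.
Isobaric, so V/T is constant: P₂ = P₁; T₂ = T₁·(V₂/V₁) = 160.3 K.

T₂ ≈ -113 °C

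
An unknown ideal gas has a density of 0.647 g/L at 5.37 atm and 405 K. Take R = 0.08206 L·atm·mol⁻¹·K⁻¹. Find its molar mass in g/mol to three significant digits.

ρ = PM/(RT) ⇒ M = ρRT/P = (0.647 × 0.08206 × 405.0) / 5.37

M ≈ 4.00 g/mol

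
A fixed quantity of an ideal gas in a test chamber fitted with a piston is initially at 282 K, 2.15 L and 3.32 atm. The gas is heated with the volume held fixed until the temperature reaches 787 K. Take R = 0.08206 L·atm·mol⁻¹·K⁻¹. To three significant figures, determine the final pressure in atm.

P₂ ≈ 9.27 atm

Isochoric, so P/T is constant: V₂ = V₁; P₂ = P₁·(T₂/T₁) = 9.265 atm.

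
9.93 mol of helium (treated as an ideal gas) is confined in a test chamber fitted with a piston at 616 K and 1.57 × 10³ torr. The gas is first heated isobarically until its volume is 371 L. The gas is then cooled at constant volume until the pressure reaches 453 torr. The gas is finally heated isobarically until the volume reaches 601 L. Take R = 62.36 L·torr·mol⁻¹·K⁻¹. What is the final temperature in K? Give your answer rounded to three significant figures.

T₄ ≈ 440 K

From PV = nRT: V₁ = nRT₁/P₁ = 243.0 L.
P constant ⇒ V ∝ T: P₂ = P₁; T₂ = T₁·(V₂/V₁) = 940.6 K.
V constant ⇒ P ∝ T: V₃ = V₂; T₃ = T₂·(P₃/P₂) = 271.4 K.
P constant ⇒ V ∝ T: P₄ = P₃; T₄ = T₃·(V₄/V₃) = 439.7 K.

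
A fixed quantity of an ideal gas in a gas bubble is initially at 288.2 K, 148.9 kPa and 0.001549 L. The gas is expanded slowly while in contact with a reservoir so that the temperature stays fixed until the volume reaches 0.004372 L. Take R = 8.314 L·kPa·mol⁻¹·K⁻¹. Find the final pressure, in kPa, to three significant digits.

Isothermal, so P V is constant: T₂ = T₁; P₂ = P₁·(V₁/V₂) = 52.76 kPa.

P₂ ≈ 52.8 kPa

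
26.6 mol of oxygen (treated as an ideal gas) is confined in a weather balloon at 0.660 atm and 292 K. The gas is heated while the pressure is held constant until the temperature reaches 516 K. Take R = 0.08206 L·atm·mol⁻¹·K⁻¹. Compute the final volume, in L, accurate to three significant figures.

V₂ ≈ 1.71e+03 L

From PV = nRT: V₁ = nRT₁/P₁ = 965.7 L.
Isobaric, so V/T is constant: P₂ = P₁; V₂ = V₁·(T₂/T₁) = 1707 L.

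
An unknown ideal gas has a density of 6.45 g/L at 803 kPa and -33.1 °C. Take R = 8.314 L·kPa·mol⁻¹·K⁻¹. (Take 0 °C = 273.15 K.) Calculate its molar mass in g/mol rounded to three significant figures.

M ≈ 16.0 g/mol

ρ = PM/(RT) ⇒ M = ρRT/P = (6.45 × 8.314 × 240.0) / 803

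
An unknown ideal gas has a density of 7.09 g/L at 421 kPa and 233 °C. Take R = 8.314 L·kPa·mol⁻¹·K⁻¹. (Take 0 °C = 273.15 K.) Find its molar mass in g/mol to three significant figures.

M ≈ 70.9 g/mol

ρ = PM/(RT) ⇒ M = ρRT/P = (7.09 × 8.314 × 506.1) / 421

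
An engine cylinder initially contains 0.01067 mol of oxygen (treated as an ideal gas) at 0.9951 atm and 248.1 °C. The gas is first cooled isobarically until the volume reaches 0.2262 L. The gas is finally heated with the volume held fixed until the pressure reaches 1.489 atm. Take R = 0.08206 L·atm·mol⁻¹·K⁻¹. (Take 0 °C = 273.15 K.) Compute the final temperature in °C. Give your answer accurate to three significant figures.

Convert: T₁ = 521.2 K.
From PV = nRT: V₁ = nRT₁/P₁ = 0.4586 L.
P constant ⇒ V ∝ T: P₂ = P₁; T₂ = T₁·(V₂/V₁) = 257.1 K.
V constant ⇒ P ∝ T: V₃ = V₂; T₃ = T₂·(P₃/P₂) = 384.7 K.

T₃ ≈ 112 °C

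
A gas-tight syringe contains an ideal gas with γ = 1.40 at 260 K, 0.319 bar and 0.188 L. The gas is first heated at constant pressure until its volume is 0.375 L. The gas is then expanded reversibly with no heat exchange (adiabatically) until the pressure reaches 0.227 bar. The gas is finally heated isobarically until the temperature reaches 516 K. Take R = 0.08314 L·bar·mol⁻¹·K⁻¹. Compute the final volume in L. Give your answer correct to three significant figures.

V₄ ≈ 0.524 L

Isobaric, so V/T is constant: P₂ = P₁; T₂ = T₁·(V₂/V₁) = 518.6 K.
Adiabatic (γ = 1.40), T V^(γ−1) and P V^γ constant: T₃ = T₂·(P₃/P₂)^((γ−1)/γ) = 470.6 K; V₃ = V₂·(P₂/P₃)^(1/γ) = 0.4782 L.
Isobaric, so V/T is constant: P₄ = P₃; V₄ = V₃·(T₄/T₃) = 0.5243 L.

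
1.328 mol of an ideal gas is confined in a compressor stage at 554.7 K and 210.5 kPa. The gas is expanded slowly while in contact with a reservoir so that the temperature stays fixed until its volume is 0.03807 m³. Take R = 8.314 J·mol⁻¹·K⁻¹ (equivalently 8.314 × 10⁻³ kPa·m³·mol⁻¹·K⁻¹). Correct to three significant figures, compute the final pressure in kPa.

From PV = nRT: V₁ = nRT₁/P₁ = 0.02909 m³.
T constant ⇒ Boyle's law P V = const: T₂ = T₁; P₂ = P₁·(V₁/V₂) = 160.9 kPa.

P₂ ≈ 161 kPa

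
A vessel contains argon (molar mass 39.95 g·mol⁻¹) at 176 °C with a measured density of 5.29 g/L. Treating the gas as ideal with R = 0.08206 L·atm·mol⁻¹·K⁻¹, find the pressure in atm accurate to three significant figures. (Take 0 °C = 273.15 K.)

ρ = PM/(RT) ⇒ P = ρRT/M = (5.29 × 0.08206 × 449.1) / 39.95

P ≈ 4.88 atm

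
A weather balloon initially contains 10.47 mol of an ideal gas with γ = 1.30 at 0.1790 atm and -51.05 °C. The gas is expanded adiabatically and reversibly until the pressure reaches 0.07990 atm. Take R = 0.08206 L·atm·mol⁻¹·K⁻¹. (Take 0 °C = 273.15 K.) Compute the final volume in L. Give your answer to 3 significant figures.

V₂ ≈ 1.98e+03 L

Convert: T₁ = 222.1 K.
From PV = nRT: V₁ = nRT₁/P₁ = 1066 L.
Adiabatic (γ = 1.30), T V^(γ−1) and P V^γ constant: T₂ = T₁·(P₂/P₁)^((γ−1)/γ) = 184.4 K; V₂ = V₁·(P₁/P₂)^(1/γ) = 1983 L.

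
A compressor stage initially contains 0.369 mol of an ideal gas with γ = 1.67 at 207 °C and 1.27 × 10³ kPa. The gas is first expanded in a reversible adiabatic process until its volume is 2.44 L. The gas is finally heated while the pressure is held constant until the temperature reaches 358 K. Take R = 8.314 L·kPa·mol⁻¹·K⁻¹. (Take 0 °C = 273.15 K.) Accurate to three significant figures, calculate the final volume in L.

V₃ ≈ 2.99 L

Convert: T₁ = 480.1 K.
From PV = nRT: V₁ = nRT₁/P₁ = 1.160 L.
Adiabatic (γ = 1.67), T V^(γ−1) and P V^γ constant: T₂ = T₁·(V₁/V₂)^(γ−1) = 291.7 K; P₂ = P₁·(V₁/V₂)^γ = 366.8 kPa.
Isobaric, so V/T is constant: P₃ = P₂; V₃ = V₂·(T₃/T₂) = 2.994 L.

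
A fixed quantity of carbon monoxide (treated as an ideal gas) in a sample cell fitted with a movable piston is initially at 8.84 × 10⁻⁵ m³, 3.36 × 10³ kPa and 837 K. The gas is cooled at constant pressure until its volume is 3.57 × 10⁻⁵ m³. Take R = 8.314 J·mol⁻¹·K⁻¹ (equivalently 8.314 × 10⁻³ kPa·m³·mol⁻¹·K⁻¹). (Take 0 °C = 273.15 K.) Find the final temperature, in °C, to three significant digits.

Isobaric, so V/T is constant: P₂ = P₁; T₂ = T₁·(V₂/V₁) = 338.0 K.

T₂ ≈ 64.9 °C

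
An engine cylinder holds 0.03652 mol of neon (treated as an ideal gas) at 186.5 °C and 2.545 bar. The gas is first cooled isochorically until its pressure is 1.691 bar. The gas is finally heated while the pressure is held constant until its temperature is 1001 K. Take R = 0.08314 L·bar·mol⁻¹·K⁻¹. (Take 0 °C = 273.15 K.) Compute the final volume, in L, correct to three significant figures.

Convert: T₁ = 459.6 K.
From PV = nRT: V₁ = nRT₁/P₁ = 0.5484 L.
Isochoric, so P/T is constant: V₂ = V₁; T₂ = T₁·(P₂/P₁) = 305.4 K.
Isobaric, so V/T is constant: P₃ = P₂; V₃ = V₂·(T₃/T₂) = 1.797 L.

V₃ ≈ 1.80 L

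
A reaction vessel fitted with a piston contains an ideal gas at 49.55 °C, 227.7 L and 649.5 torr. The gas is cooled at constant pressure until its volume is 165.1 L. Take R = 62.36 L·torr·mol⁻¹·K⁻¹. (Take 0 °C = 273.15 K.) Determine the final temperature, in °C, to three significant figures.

T₂ ≈ -39.2 °C

Convert: T₁ = 322.7 K.
Isobaric, so V/T is constant: P₂ = P₁; T₂ = T₁·(V₂/V₁) = 234.0 K.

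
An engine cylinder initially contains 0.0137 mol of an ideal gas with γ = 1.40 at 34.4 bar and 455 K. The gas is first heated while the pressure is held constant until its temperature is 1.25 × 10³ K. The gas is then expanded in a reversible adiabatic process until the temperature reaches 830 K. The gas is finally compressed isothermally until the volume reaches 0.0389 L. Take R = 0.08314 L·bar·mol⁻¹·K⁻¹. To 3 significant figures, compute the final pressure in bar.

From PV = nRT: V₁ = nRT₁/P₁ = 0.01507 L.
Isobaric, so V/T is constant: P₂ = P₁; V₂ = V₁·(T₂/T₁) = 0.04139 L.
Adiabatic (γ = 1.40), T V^(γ−1) and P V^γ constant: P₃ = P₂·(T₃/T₂)^(γ/(γ−1)) = 8.206 bar; V₃ = V₂·(T₂/T₃)^(1/(γ−1)) = 0.1152 L.
Isothermal, so P V is constant: T₄ = T₃; P₄ = P₃·(V₃/V₄) = 24.30 bar.

P₄ ≈ 24.3 bar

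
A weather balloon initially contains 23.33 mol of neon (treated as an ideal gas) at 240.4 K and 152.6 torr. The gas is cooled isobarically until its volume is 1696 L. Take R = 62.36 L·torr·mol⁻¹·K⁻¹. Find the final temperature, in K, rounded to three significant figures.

From PV = nRT: V₁ = nRT₁/P₁ = 2292 L.
P constant ⇒ V ∝ T: P₂ = P₁; T₂ = T₁·(V₂/V₁) = 177.9 K.

T₂ ≈ 178 K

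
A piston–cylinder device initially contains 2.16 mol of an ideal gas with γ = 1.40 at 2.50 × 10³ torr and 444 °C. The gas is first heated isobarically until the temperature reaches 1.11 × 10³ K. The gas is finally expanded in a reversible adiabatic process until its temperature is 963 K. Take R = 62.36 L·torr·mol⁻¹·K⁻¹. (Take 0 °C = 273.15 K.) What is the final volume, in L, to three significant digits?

V₃ ≈ 85.3 L

Convert: T₁ = 717.1 K.
From PV = nRT: V₁ = nRT₁/P₁ = 38.64 L.
P constant ⇒ V ∝ T: P₂ = P₁; V₂ = V₁·(T₂/T₁) = 59.81 L.
Adiabatic (γ = 1.40), T V^(γ−1) and P V^γ constant: P₃ = P₂·(T₃/T₂)^(γ/(γ−1)) = 1521 torr; V₃ = V₂·(T₂/T₃)^(1/(γ−1)) = 85.31 L.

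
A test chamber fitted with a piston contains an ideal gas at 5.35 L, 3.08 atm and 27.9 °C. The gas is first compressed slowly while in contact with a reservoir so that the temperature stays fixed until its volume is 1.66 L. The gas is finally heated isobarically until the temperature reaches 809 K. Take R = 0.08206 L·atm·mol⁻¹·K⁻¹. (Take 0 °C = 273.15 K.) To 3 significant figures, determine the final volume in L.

Convert: T₁ = 301.0 K.
Isothermal, so P V is constant: T₂ = T₁; P₂ = P₁·(V₁/V₂) = 9.927 atm.
Isobaric, so V/T is constant: P₃ = P₂; V₃ = V₂·(T₃/T₂) = 4.461 L.

V₃ ≈ 4.46 L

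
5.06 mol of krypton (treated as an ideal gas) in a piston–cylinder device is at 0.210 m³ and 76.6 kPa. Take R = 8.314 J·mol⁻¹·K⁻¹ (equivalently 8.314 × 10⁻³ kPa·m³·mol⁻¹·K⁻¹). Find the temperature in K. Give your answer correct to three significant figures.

T ≈ 382 K

PV = nRT ⇒ T = PV/(nR) = (76.6 × 0.210) / (5.06 × 8.314 × 10⁻³)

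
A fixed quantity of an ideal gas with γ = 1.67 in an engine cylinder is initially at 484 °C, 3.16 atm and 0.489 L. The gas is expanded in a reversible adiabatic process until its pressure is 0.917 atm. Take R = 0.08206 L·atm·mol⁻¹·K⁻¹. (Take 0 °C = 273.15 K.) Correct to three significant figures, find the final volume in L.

Convert: T₁ = 757.1 K.
Reversible adiabatic, γ = 1.67: T₂ = T₁·(P₂/P₁)^((γ−1)/γ) = 460.9 K; V₂ = V₁·(P₁/P₂)^(1/γ) = 1.026 L.

V₂ ≈ 1.03 L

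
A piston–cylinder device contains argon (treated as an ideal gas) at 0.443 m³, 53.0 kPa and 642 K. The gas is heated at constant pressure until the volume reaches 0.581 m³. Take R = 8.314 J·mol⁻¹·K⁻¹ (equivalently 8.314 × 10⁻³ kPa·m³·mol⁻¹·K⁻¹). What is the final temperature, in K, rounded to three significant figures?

P constant ⇒ V ∝ T: P₂ = P₁; T₂ = T₁·(V₂/V₁) = 842.0 K.

T₂ ≈ 842 K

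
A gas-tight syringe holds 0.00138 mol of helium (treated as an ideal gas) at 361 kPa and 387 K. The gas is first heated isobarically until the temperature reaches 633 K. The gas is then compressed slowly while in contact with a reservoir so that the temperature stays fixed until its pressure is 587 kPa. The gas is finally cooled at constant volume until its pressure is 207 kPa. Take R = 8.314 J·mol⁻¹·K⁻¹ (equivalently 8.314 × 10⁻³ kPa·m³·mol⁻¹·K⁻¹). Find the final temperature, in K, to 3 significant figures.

From PV = nRT: V₁ = nRT₁/P₁ = 1.230e-05 m³.
Isobaric, so V/T is constant: P₂ = P₁; V₂ = V₁·(T₂/T₁) = 2.012e-05 m³.
T constant ⇒ Boyle's law P V = const: T₃ = T₂; V₃ = V₂·(P₂/P₃) = 1.237e-05 m³.
Isochoric, so P/T is constant: V₄ = V₃; T₄ = T₃·(P₄/P₃) = 223.2 K.

T₄ ≈ 223 K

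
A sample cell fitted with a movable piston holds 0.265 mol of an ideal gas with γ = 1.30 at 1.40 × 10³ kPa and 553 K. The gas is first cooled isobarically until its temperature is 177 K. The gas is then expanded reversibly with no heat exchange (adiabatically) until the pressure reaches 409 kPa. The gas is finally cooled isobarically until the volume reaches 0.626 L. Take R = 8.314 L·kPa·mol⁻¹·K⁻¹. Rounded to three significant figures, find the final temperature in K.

From PV = nRT: V₁ = nRT₁/P₁ = 0.8703 L.
Isobaric, so V/T is constant: P₂ = P₁; V₂ = V₁·(T₂/T₁) = 0.2785 L.
Adiabatic (γ = 1.30), T V^(γ−1) and P V^γ constant: T₃ = T₂·(P₃/P₂)^((γ−1)/γ) = 133.2 K; V₃ = V₂·(P₂/P₃)^(1/γ) = 0.7178 L.
Isobaric, so V/T is constant: P₄ = P₃; T₄ = T₃·(V₄/V₃) = 116.2 K.

T₄ ≈ 116 K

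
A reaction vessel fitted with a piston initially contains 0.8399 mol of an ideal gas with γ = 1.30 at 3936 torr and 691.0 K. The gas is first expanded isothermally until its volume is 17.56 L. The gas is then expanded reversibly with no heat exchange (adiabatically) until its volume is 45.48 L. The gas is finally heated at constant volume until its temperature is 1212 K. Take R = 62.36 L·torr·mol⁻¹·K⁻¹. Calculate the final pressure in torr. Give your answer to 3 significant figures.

From PV = nRT: V₁ = nRT₁/P₁ = 9.195 L.
Isothermal, so P V is constant: T₂ = T₁; P₂ = P₁·(V₁/V₂) = 2061 torr.
Adiabatic (γ = 1.30), T V^(γ−1) and P V^γ constant: T₃ = T₂·(V₂/V₃)^(γ−1) = 519.4 K; P₃ = P₂·(V₂/V₃)^γ = 598.1 torr.
V constant ⇒ P ∝ T: V₄ = V₃; P₄ = P₃·(T₄/T₃) = 1396 torr.

P₄ ≈ 1.40e+03 torr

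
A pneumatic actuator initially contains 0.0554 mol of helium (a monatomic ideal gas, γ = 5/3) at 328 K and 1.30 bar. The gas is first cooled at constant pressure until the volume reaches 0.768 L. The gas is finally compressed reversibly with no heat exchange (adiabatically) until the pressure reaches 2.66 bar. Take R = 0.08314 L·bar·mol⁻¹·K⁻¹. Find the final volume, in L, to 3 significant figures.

V₃ ≈ 0.500 L

From PV = nRT: V₁ = nRT₁/P₁ = 1.162 L.
P constant ⇒ V ∝ T: P₂ = P₁; T₂ = T₁·(V₂/V₁) = 216.8 K.
Reversible adiabatic, γ = 5/3: T₃ = T₂·(P₃/P₂)^((γ−1)/γ) = 288.6 K; V₃ = V₂·(P₂/P₃)^(1/γ) = 0.4998 L.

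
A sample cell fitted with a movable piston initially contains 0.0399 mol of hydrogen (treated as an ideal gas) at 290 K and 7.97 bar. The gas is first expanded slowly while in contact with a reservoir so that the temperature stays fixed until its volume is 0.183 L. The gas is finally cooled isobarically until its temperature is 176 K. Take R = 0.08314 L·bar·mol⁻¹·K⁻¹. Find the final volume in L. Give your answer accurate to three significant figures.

From PV = nRT: V₁ = nRT₁/P₁ = 0.1207 L.
Isothermal, so P V is constant: T₂ = T₁; P₂ = P₁·(V₁/V₂) = 5.257 bar.
Isobaric, so V/T is constant: P₃ = P₂; V₃ = V₂·(T₃/T₂) = 0.1111 L.

V₃ ≈ 0.111 L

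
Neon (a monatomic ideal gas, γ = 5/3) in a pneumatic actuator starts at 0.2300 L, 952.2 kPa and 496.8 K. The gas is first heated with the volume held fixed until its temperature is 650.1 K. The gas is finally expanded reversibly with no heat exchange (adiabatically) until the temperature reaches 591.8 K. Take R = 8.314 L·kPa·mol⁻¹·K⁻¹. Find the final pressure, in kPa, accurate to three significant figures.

P₃ ≈ 985 kPa

Isochoric, so P/T is constant: V₂ = V₁; P₂ = P₁·(T₂/T₁) = 1246 kPa.
Adiabatic (γ = 5/3), T V^(γ−1) and P V^γ constant: P₃ = P₂·(T₃/T₂)^(γ/(γ−1)) = 985.2 kPa; V₃ = V₂·(T₂/T₃)^(1/(γ−1)) = 0.2648 L.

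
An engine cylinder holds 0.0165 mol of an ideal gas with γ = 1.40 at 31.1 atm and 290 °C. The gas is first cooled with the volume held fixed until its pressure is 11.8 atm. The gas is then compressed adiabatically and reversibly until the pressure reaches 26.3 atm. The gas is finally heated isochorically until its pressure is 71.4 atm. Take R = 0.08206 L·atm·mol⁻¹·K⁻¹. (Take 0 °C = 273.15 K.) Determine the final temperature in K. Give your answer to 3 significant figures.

T₄ ≈ 729 K

Convert: T₁ = 563.1 K.
From PV = nRT: V₁ = nRT₁/P₁ = 0.02452 L.
V constant ⇒ P ∝ T: V₂ = V₁; T₂ = T₁·(P₂/P₁) = 213.7 K.
Adiabatic (γ = 1.40), T V^(γ−1) and P V^γ constant: T₃ = T₂·(P₃/P₂)^((γ−1)/γ) = 268.7 K; V₃ = V₂·(P₂/P₃)^(1/γ) = 0.01383 L.
V constant ⇒ P ∝ T: V₄ = V₃; T₄ = T₃·(P₄/P₃) = 729.4 K.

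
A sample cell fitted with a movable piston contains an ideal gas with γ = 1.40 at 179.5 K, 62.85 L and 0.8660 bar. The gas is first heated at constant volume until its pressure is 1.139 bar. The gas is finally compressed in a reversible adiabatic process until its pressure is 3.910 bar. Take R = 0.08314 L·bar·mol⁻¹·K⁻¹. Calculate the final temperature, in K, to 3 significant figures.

T₃ ≈ 336 K

V constant ⇒ P ∝ T: V₂ = V₁; T₂ = T₁·(P₂/P₁) = 236.1 K.
Reversible adiabatic, γ = 1.40: T₃ = T₂·(P₃/P₂)^((γ−1)/γ) = 335.8 K; V₃ = V₂·(P₂/P₃)^(1/γ) = 26.04 L.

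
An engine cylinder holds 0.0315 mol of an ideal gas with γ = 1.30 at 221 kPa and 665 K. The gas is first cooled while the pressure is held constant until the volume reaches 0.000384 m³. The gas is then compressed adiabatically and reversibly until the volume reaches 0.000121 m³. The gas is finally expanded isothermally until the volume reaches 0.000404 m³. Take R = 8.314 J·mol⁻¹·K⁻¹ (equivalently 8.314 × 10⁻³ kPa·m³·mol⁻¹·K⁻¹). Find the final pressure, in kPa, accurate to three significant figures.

From PV = nRT: V₁ = nRT₁/P₁ = 0.0007880 m³.
P constant ⇒ V ∝ T: P₂ = P₁; T₂ = T₁·(V₂/V₁) = 324.0 K.
Reversible adiabatic, γ = 1.30: T₃ = T₂·(V₂/V₃)^(γ−1) = 458.2 K; P₃ = P₂·(V₂/V₃)^γ = 991.7 kPa.
T constant ⇒ Boyle's law P V = const: T₄ = T₃; P₄ = P₃·(V₃/V₄) = 297.0 kPa.

P₄ ≈ 297 kPa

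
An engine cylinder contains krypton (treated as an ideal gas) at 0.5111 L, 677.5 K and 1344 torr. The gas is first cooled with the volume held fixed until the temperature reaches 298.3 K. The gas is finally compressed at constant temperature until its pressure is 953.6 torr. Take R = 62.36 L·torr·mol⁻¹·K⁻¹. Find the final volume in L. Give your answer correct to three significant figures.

V constant ⇒ P ∝ T: V₂ = V₁; P₂ = P₁·(T₂/T₁) = 591.8 torr.
Isothermal, so P V is constant: T₃ = T₂; V₃ = V₂·(P₂/P₃) = 0.3172 L.

V₃ ≈ 0.317 L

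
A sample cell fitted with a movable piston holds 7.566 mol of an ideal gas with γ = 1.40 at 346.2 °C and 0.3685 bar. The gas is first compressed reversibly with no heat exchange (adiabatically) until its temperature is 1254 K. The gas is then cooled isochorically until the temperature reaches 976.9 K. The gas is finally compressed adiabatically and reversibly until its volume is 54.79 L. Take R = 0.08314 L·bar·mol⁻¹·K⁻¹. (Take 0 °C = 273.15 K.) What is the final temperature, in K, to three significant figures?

T₄ ≈ 1.58e+03 K

Convert: T₁ = 619.3 K.
From PV = nRT: V₁ = nRT₁/P₁ = 1057 L.
Adiabatic (γ = 1.40), T V^(γ−1) and P V^γ constant: P₂ = P₁·(T₂/T₁)^(γ/(γ−1)) = 4.352 bar; V₂ = V₁·(T₁/T₂)^(1/(γ−1)) = 181.2 L.
V constant ⇒ P ∝ T: V₃ = V₂; P₃ = P₂·(T₃/T₂) = 3.390 bar.
Reversible adiabatic, γ = 1.40: T₄ = T₃·(V₃/V₄)^(γ−1) = 1576 K; P₄ = P₃·(V₃/V₄)^γ = 18.10 bar.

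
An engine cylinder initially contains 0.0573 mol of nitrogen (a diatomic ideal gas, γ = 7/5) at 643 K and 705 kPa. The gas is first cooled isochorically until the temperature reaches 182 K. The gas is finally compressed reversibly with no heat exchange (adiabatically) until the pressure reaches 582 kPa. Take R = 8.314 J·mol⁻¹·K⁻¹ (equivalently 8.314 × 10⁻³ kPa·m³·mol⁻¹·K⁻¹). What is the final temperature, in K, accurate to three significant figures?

T₃ ≈ 247 K

From PV = nRT: V₁ = nRT₁/P₁ = 0.0004345 m³.
Isochoric, so P/T is constant: V₂ = V₁; P₂ = P₁·(T₂/T₁) = 199.5 kPa.
Reversible adiabatic, γ = 7/5: T₃ = T₂·(P₃/P₂)^((γ−1)/γ) = 247.1 K; V₃ = V₂·(P₂/P₃)^(1/γ) = 0.0002023 m³.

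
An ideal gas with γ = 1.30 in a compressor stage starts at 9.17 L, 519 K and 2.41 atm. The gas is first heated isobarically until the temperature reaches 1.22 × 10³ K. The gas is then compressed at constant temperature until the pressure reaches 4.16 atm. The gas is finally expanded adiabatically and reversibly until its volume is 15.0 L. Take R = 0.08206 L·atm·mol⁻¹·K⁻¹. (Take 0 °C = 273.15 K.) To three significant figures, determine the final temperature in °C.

P constant ⇒ V ∝ T: P₂ = P₁; V₂ = V₁·(T₂/T₁) = 21.56 L.
Isothermal, so P V is constant: T₃ = T₂; V₃ = V₂·(P₂/P₃) = 12.49 L.
Reversible adiabatic, γ = 1.30: T₄ = T₃·(V₃/V₄)^(γ−1) = 1155 K; P₄ = P₃·(V₃/V₄)^γ = 3.278 atm.

T₄ ≈ 882 °C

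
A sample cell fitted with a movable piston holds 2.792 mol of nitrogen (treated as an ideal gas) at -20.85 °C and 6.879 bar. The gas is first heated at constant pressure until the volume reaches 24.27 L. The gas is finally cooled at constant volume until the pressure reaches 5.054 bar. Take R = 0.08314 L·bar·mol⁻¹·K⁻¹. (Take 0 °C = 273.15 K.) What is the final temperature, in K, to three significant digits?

T₃ ≈ 528 K

Convert: T₁ = 252.3 K.
From PV = nRT: V₁ = nRT₁/P₁ = 8.514 L.
Isobaric, so V/T is constant: P₂ = P₁; T₂ = T₁·(V₂/V₁) = 719.2 K.
Isochoric, so P/T is constant: V₃ = V₂; T₃ = T₂·(P₃/P₂) = 528.4 K.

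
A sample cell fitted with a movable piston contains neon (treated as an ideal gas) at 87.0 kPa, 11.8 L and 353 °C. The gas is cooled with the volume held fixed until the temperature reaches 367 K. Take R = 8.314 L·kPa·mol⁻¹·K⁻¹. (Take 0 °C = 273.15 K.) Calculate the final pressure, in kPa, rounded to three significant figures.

Convert: T₁ = 626.1 K.
V constant ⇒ P ∝ T: V₂ = V₁; P₂ = P₁·(T₂/T₁) = 50.99 kPa.

P₂ ≈ 51.0 kPa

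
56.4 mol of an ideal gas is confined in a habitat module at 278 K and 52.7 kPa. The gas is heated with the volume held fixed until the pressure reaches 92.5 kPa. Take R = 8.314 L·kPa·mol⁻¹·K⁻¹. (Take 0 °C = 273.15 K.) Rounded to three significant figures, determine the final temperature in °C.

From PV = nRT: V₁ = nRT₁/P₁ = 2474 L.
Isochoric, so P/T is constant: V₂ = V₁; T₂ = T₁·(P₂/P₁) = 488.0 K.

T₂ ≈ 215 °C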